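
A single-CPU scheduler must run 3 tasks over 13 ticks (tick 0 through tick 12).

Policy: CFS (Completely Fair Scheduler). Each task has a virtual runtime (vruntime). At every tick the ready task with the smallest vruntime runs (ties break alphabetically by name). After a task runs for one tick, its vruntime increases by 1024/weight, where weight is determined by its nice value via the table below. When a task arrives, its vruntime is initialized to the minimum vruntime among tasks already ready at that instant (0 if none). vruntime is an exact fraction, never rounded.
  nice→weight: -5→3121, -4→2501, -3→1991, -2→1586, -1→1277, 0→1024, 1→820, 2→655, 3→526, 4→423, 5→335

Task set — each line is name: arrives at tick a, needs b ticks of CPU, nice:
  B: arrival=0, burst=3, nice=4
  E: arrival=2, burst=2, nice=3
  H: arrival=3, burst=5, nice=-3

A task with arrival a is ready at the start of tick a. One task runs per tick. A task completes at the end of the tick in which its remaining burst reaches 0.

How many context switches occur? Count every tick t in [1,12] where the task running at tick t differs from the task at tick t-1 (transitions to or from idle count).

t=0: vr[B=0] → run B
t=1: vr[B=1024/423] → run B
t=2: vr[B=2048/423 E=2048/423] → run B
t=3: vr[E=2048/423 H=2048/423] → run E
t=4: vr[E=755200/111249 H=2048/423] → run H
t=5: vr[E=755200/111249 H=4510720/842193] → run H
t=6: vr[E=755200/111249 H=4943872/842193] → run H
t=7: vr[E=755200/111249 H=5377024/842193] → run H
t=8: vr[E=755200/111249 H=5810176/842193] → run E
t=9: vr[H=5810176/842193] → run H
t=10: (idle)
t=11: (idle)
t=12: (idle)

context switches = 5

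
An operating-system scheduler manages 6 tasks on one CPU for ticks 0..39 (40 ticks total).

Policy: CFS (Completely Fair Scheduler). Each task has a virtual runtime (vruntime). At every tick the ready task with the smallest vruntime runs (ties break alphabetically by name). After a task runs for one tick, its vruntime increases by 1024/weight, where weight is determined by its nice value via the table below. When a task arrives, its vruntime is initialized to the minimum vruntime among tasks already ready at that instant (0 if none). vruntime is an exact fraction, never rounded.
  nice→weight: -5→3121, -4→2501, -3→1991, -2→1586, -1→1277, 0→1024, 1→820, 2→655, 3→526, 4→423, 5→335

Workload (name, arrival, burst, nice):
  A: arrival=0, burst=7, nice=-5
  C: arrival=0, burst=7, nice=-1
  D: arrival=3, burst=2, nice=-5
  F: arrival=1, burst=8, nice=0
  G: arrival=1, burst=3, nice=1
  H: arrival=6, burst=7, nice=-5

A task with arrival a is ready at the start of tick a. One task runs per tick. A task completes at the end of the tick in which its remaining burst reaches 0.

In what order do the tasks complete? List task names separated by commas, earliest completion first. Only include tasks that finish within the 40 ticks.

completion order = D, A, H, G, C, F

t=0: vr[A=0 C=0] → run A
t=1: vr[A=1024/3121 C=0 F=0 G=0] → run C
t=2: vr[A=1024/3121 C=1024/1277 F=0 G=0] → run F
t=3: vr[A=1024/3121 C=1024/1277 D=0 F=1 G=0] → run D
t=4: vr[A=1024/3121 C=1024/1277 D=1024/3121 F=1 G=0] → run G
t=5: vr[A=1024/3121 C=1024/1277 D=1024/3121 F=1 G=256/205] → run A
t=6: vr[A=2048/3121 C=1024/1277 D=1024/3121 F=1 G=256/205 H=1024/3121] → run D
t=7: vr[A=2048/3121 C=1024/1277 F=1 G=256/205 H=1024/3121] → run H
t=8: vr[A=2048/3121 C=1024/1277 F=1 G=256/205 H=2048/3121] → run A
t=9: vr[A=3072/3121 C=1024/1277 F=1 G=256/205 H=2048/3121] → run H
t=10: vr[A=3072/3121 C=1024/1277 F=1 G=256/205 H=3072/3121] → run C
t=11: vr[A=3072/3121 C=2048/1277 F=1 G=256/205 H=3072/3121] → run A
t=12: vr[A=4096/3121 C=2048/1277 F=1 G=256/205 H=3072/3121] → run H
t=13: vr[A=4096/3121 C=2048/1277 F=1 G=256/205 H=4096/3121] → run F
t=14: vr[A=4096/3121 C=2048/1277 F=2 G=256/205 H=4096/3121] → run G
t=15: vr[A=4096/3121 C=2048/1277 F=2 G=512/205 H=4096/3121] → run A
t=16: vr[A=5120/3121 C=2048/1277 F=2 G=512/205 H=4096/3121] → run H
t=17: vr[A=5120/3121 C=2048/1277 F=2 G=512/205 H=5120/3121] → run C
t=18: vr[A=5120/3121 C=3072/1277 F=2 G=512/205 H=5120/3121] → run A
t=19: vr[A=6144/3121 C=3072/1277 F=2 G=512/205 H=5120/3121] → run H
t=20: vr[A=6144/3121 C=3072/1277 F=2 G=512/205 H=6144/3121] → run A
t=21: vr[C=3072/1277 F=2 G=512/205 H=6144/3121] → run H
t=22: vr[C=3072/1277 F=2 G=512/205 H=7168/3121] → run F
t=23: vr[C=3072/1277 F=3 G=512/205 H=7168/3121] → run H
t=24: vr[C=3072/1277 F=3 G=512/205] → run C
t=25: vr[C=4096/1277 F=3 G=512/205] → run G
t=26: vr[C=4096/1277 F=3] → run F
t=27: vr[C=4096/1277 F=4] → run C
t=28: vr[C=5120/1277 F=4] → run F
t=29: vr[C=5120/1277 F=5] → run C
t=30: vr[C=6144/1277 F=5] → run C
t=31: vr[F=5] → run F
t=32: vr[F=6] → run F
t=33: vr[F=7] → run F
t=34: (idle)
t=35: (idle)
t=36: (idle)
t=37: (idle)
t=38: (idle)
t=39: (idle)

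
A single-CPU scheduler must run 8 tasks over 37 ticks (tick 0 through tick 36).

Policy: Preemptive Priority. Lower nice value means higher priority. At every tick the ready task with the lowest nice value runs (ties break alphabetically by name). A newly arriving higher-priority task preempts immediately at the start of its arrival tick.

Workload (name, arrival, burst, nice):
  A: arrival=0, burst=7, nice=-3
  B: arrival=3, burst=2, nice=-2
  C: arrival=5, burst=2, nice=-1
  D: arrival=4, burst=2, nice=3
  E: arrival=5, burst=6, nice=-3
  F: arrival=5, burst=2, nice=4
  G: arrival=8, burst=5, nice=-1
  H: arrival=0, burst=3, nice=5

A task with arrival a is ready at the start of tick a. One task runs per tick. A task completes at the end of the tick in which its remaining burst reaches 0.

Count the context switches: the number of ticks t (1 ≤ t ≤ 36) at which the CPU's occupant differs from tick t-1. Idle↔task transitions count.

context switches = 8

t=0: ready={A,H} → run A
t=1: ready={A,H} → run A
t=2: ready={A,H} → run A
t=3: ready={A,B,H} → run A
t=4: ready={A,B,D,H} → run A
t=5: ready={A,B,C,D,E,F,H} → run A
t=6: ready={A,B,C,D,E,F,H} → run A
t=7: ready={B,C,D,E,F,H} → run E
t=8: ready={B,C,D,E,F,G,H} → run E
t=9: ready={B,C,D,E,F,G,H} → run E
t=10: ready={B,C,D,E,F,G,H} → run E
t=11: ready={B,C,D,E,F,G,H} → run E
t=12: ready={B,C,D,E,F,G,H} → run E
t=13: ready={B,C,D,F,G,H} → run B
t=14: ready={B,C,D,F,G,H} → run B
t=15: ready={C,D,F,G,H} → run C
t=16: ready={C,D,F,G,H} → run C
t=17: ready={D,F,G,H} → run G
t=18: ready={D,F,G,H} → run G
t=19: ready={D,F,G,H} → run G
t=20: ready={D,F,G,H} → run G
t=21: ready={D,F,G,H} → run G
t=22: ready={D,F,H} → run D
t=23: ready={D,F,H} → run D
t=24: ready={F,H} → run F
t=25: ready={F,H} → run F
t=26: ready={H} → run H
t=27: ready={H} → run H
t=28: ready={H} → run H
t=29: (idle)
t=30: (idle)
t=31: (idle)
t=32: (idle)
t=33: (idle)
t=34: (idle)
t=35: (idle)
t=36: (idle)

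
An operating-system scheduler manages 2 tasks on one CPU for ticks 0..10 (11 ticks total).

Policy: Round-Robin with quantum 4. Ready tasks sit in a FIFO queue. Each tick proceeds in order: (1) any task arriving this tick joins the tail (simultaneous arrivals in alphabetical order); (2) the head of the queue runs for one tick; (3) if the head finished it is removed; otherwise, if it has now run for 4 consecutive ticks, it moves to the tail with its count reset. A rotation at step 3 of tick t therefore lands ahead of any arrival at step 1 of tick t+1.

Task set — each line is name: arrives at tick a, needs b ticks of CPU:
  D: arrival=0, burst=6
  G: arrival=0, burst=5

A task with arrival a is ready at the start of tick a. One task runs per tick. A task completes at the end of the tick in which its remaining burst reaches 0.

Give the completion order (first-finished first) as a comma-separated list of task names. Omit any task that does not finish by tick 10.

t=0: queue=[D,G] q_used=0 → run D
t=1: queue=[D,G] q_used=1 → run D
t=2: queue=[D,G] q_used=2 → run D
t=3: queue=[D,G] q_used=3 → run D
t=4: queue=[G,D] q_used=0 → run G
t=5: queue=[G,D] q_used=1 → run G
t=6: queue=[G,D] q_used=2 → run G
t=7: queue=[G,D] q_used=3 → run G
t=8: queue=[D,G] q_used=0 → run D
t=9: queue=[D,G] q_used=1 → run D
t=10: queue=[G] q_used=0 → run G

completion order = D, G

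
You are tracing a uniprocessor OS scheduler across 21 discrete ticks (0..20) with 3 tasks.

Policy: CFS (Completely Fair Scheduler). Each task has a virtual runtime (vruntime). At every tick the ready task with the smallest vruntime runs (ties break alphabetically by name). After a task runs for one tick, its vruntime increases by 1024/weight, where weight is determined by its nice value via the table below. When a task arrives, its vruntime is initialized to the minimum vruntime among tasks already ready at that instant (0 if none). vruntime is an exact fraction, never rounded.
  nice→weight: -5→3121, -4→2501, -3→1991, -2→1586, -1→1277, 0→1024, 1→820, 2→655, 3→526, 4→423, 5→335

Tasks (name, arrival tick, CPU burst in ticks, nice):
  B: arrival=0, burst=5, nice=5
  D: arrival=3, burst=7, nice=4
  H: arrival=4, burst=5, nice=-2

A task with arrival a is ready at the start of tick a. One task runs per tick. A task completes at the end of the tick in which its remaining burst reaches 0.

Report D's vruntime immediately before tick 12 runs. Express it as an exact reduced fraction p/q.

t=0: vr[B=0] → run B
t=1: vr[B=1024/335] → run B
t=2: vr[B=2048/335] → run B
t=3: vr[B=3072/335 D=3072/335] → run B
t=4: vr[B=4096/335 D=3072/335 H=3072/335] → run D
t=5: vr[B=4096/335 D=1642496/141705 H=3072/335] → run H
t=6: vr[B=4096/335 D=1642496/141705 H=2607616/265655] → run H
t=7: vr[B=4096/335 D=1642496/141705 H=2779136/265655] → run H
t=8: vr[B=4096/335 D=1642496/141705 H=2950656/265655] → run H
t=9: vr[B=4096/335 D=1642496/141705 H=3122176/265655] → run D
t=10: vr[B=4096/335 D=1985536/141705 H=3122176/265655] → run H
t=11: vr[B=4096/335 D=1985536/141705] → run B
t=12: vr[D=1985536/141705] → run D
t=13: vr[D=776192/47235] → run D
t=14: vr[D=2671616/141705] → run D
t=15: vr[D=3014656/141705] → run D
t=16: vr[D=1119232/47235] → run D
t=17: (idle)
t=18: (idle)
t=19: (idle)
t=20: (idle)

vruntime(D, start of tick 12) = 1985536/141705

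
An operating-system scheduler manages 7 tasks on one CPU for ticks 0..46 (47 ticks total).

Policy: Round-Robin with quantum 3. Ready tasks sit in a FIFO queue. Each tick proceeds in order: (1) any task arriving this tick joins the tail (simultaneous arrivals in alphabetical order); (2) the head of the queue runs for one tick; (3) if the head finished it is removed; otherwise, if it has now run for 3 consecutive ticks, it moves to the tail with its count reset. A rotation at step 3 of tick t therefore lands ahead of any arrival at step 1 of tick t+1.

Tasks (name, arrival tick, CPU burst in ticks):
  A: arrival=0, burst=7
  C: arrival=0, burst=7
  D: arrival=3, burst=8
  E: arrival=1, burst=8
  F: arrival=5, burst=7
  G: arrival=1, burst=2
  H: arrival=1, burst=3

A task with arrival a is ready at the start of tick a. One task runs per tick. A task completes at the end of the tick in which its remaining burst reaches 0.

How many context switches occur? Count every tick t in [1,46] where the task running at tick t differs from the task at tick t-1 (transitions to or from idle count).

context switches = 17

t=0: queue=[A,C] q_used=0 → run A
t=1: queue=[A,C,E,G,H] q_used=1 → run A
t=2: queue=[A,C,E,G,H] q_used=2 → run A
t=3: queue=[C,E,G,H,A,D] q_used=0 → run C
t=4: queue=[C,E,G,H,A,D] q_used=1 → run C
t=5: queue=[C,E,G,H,A,D,F] q_used=2 → run C
t=6: queue=[E,G,H,A,D,F,C] q_used=0 → run E
t=7: queue=[E,G,H,A,D,F,C] q_used=1 → run E
t=8: queue=[E,G,H,A,D,F,C] q_used=2 → run E
t=9: queue=[G,H,A,D,F,C,E] q_used=0 → run G
t=10: queue=[G,H,A,D,F,C,E] q_used=1 → run G
t=11: queue=[H,A,D,F,C,E] q_used=0 → run H
t=12: queue=[H,A,D,F,C,E] q_used=1 → run H
t=13: queue=[H,A,D,F,C,E] q_used=2 → run H
t=14: queue=[A,D,F,C,E] q_used=0 → run A
t=15: queue=[A,D,F,C,E] q_used=1 → run A
t=16: queue=[A,D,F,C,E] q_used=2 → run A
t=17: queue=[D,F,C,E,A] q_used=0 → run D
t=18: queue=[D,F,C,E,A] q_used=1 → run D
t=19: queue=[D,F,C,E,A] q_used=2 → run D
t=20: queue=[F,C,E,A,D] q_used=0 → run F
t=21: queue=[F,C,E,A,D] q_used=1 → run F
t=22: queue=[F,C,E,A,D] q_used=2 → run F
t=23: queue=[C,E,A,D,F] q_used=0 → run C
t=24: queue=[C,E,A,D,F] q_used=1 → run C
t=25: queue=[C,E,A,D,F] q_used=2 → run C
t=26: queue=[E,A,D,F,C] q_used=0 → run E
t=27: queue=[E,A,D,F,C] q_used=1 → run E
t=28: queue=[E,A,D,F,C] q_used=2 → run E
t=29: queue=[A,D,F,C,E] q_used=0 → run A
t=30: queue=[D,F,C,E] q_used=0 → run D
t=31: queue=[D,F,C,E] q_used=1 → run D
t=32: queue=[D,F,C,E] q_used=2 → run D
t=33: queue=[F,C,E,D] q_used=0 → run F
t=34: queue=[F,C,E,D] q_used=1 → run F
t=35: queue=[F,C,E,D] q_used=2 → run F
t=36: queue=[C,E,D,F] q_used=0 → run C
t=37: queue=[E,D,F] q_used=0 → run E
t=38: queue=[E,D,F] q_used=1 → run E
t=39: queue=[D,F] q_used=0 → run D
t=40: queue=[D,F] q_used=1 → run D
t=41: queue=[F] q_used=0 → run F
t=42: (idle)
t=43: (idle)
t=44: (idle)
t=45: (idle)
t=46: (idle)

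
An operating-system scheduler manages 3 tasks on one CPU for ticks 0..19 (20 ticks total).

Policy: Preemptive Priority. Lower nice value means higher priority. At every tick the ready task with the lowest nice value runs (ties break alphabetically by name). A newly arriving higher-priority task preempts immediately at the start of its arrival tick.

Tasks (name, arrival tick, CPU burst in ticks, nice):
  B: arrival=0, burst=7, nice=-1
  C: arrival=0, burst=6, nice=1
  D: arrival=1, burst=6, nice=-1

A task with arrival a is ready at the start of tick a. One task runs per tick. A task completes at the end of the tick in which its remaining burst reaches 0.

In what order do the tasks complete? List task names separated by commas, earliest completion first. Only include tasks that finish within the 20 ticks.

completion order = B, D, C

t=0: ready={B,C} → run B
t=1: ready={B,C,D} → run B
t=2: ready={B,C,D} → run B
t=3: ready={B,C,D} → run B
t=4: ready={B,C,D} → run B
t=5: ready={B,C,D} → run B
t=6: ready={B,C,D} → run B
t=7: ready={C,D} → run D
t=8: ready={C,D} → run D
t=9: ready={C,D} → run D
t=10: ready={C,D} → run D
t=11: ready={C,D} → run D
t=12: ready={C,D} → run D
t=13: ready={C} → run C
t=14: ready={C} → run C
t=15: ready={C} → run C
t=16: ready={C} → run C
t=17: ready={C} → run C
t=18: ready={C} → run C
t=19: (idle)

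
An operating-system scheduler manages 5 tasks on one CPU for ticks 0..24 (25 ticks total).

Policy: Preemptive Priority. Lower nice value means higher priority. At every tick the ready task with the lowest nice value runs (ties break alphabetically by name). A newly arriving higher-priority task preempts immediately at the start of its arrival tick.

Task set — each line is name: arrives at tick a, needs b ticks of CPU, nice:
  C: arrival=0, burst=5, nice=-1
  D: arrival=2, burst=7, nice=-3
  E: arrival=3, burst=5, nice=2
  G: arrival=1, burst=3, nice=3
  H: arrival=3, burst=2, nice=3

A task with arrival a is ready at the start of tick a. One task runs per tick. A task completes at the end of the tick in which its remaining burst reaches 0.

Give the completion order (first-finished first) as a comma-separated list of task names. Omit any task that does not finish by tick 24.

completion order = D, C, E, G, H

t=0: ready={C} → run C
t=1: ready={C,G} → run C
t=2: ready={C,D,G} → run D
t=3: ready={C,D,E,G,H} → run D
t=4: ready={C,D,E,G,H} → run D
t=5: ready={C,D,E,G,H} → run D
t=6: ready={C,D,E,G,H} → run D
t=7: ready={C,D,E,G,H} → run D
t=8: ready={C,D,E,G,H} → run D
t=9: ready={C,E,G,H} → run C
t=10: ready={C,E,G,H} → run C
t=11: ready={C,E,G,H} → run C
t=12: ready={E,G,H} → run E
t=13: ready={E,G,H} → run E
t=14: ready={E,G,H} → run E
t=15: ready={E,G,H} → run E
t=16: ready={E,G,H} → run E
t=17: ready={G,H} → run G
t=18: ready={G,H} → run G
t=19: ready={G,H} → run G
t=20: ready={H} → run H
t=21: ready={H} → run H
t=22: (idle)
t=23: (idle)
t=24: (idle)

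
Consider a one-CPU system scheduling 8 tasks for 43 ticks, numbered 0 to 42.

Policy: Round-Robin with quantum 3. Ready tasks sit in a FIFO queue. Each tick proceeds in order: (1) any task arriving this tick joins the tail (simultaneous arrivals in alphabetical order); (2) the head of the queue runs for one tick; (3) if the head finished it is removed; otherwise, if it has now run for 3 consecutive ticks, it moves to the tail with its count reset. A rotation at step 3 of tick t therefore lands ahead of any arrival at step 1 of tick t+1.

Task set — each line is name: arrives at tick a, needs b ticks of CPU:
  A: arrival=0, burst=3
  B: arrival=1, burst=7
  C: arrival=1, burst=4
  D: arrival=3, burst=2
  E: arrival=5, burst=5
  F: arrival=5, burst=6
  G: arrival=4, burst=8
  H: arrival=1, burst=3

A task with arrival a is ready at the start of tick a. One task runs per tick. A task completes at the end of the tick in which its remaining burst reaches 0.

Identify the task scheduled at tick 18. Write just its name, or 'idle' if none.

t=0: queue=[A] q_used=0 → run A
t=1: queue=[A,B,C,H] q_used=1 → run A
t=2: queue=[A,B,C,H] q_used=2 → run A
t=3: queue=[B,C,H,D] q_used=0 → run B
t=4: queue=[B,C,H,D,G] q_used=1 → run B
t=5: queue=[B,C,H,D,G,E,F] q_used=2 → run B
t=6: queue=[C,H,D,G,E,F,B] q_used=0 → run C
t=7: queue=[C,H,D,G,E,F,B] q_used=1 → run C
t=8: queue=[C,H,D,G,E,F,B] q_used=2 → run C
t=9: queue=[H,D,G,E,F,B,C] q_used=0 → run H
t=10: queue=[H,D,G,E,F,B,C] q_used=1 → run H
t=11: queue=[H,D,G,E,F,B,C] q_used=2 → run H
t=12: queue=[D,G,E,F,B,C] q_used=0 → run D
t=13: queue=[D,G,E,F,B,C] q_used=1 → run D
t=14: queue=[G,E,F,B,C] q_used=0 → run G
t=15: queue=[G,E,F,B,C] q_used=1 → run G
t=16: queue=[G,E,F,B,C] q_used=2 → run G
t=17: queue=[E,F,B,C,G] q_used=0 → run E
t=18: queue=[E,F,B,C,G] q_used=1 → run E
t=19: queue=[E,F,B,C,G] q_used=2 → run E
t=20: queue=[F,B,C,G,E] q_used=0 → run F
t=21: queue=[F,B,C,G,E] q_used=1 → run F
t=22: queue=[F,B,C,G,E] q_used=2 → run F
t=23: queue=[B,C,G,E,F] q_used=0 → run B
t=24: queue=[B,C,G,E,F] q_used=1 → run B
t=25: queue=[B,C,G,E,F] q_used=2 → run B
t=26: queue=[C,G,E,F,B] q_used=0 → run C
t=27: queue=[G,E,F,B] q_used=0 → run G
t=28: queue=[G,E,F,B] q_used=1 → run G
t=29: queue=[G,E,F,B] q_used=2 → run G
t=30: queue=[E,F,B,G] q_used=0 → run E
t=31: queue=[E,F,B,G] q_used=1 → run E
t=32: queue=[F,B,G] q_used=0 → run F
t=33: queue=[F,B,G] q_used=1 → run F
t=34: queue=[F,B,G] q_used=2 → run F
t=35: queue=[B,G] q_used=0 → run B
t=36: queue=[G] q_used=0 → run G
t=37: queue=[G] q_used=1 → run G
t=38: (idle)
t=39: (idle)
t=40: (idle)
t=41: (idle)
t=42: (idle)

running at tick 18 = E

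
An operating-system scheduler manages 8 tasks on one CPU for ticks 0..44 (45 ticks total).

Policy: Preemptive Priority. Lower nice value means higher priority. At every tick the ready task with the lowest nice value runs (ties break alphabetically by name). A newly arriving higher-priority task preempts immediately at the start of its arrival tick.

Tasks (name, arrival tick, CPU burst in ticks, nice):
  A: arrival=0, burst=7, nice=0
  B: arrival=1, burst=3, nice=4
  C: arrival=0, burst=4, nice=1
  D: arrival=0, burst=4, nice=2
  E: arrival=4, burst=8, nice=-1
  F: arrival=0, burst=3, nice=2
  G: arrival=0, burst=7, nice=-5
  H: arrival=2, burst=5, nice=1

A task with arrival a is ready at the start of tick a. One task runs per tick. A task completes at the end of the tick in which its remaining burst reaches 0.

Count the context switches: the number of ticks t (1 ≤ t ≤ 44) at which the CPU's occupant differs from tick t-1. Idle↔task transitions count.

context switches = 8

t=0: ready={A,C,D,F,G} → run G
t=1: ready={A,B,C,D,F,G} → run G
t=2: ready={A,B,C,D,F,G,H} → run G
t=3: ready={A,B,C,D,F,G,H} → run G
t=4: ready={A,B,C,D,E,F,G,H} → run G
t=5: ready={A,B,C,D,E,F,G,H} → run G
t=6: ready={A,B,C,D,E,F,G,H} → run G
t=7: ready={A,B,C,D,E,F,H} → run E
t=8: ready={A,B,C,D,E,F,H} → run E
t=9: ready={A,B,C,D,E,F,H} → run E
t=10: ready={A,B,C,D,E,F,H} → run E
t=11: ready={A,B,C,D,E,F,H} → run E
t=12: ready={A,B,C,D,E,F,H} → run E
t=13: ready={A,B,C,D,E,F,H} → run E
t=14: ready={A,B,C,D,E,F,H} → run E
t=15: ready={A,B,C,D,F,H} → run A
t=16: ready={A,B,C,D,F,H} → run A
t=17: ready={A,B,C,D,F,H} → run A
t=18: ready={A,B,C,D,F,H} → run A
t=19: ready={A,B,C,D,F,H} → run A
t=20: ready={A,B,C,D,F,H} → run A
t=21: ready={A,B,C,D,F,H} → run A
t=22: ready={B,C,D,F,H} → run C
t=23: ready={B,C,D,F,H} → run C
t=24: ready={B,C,D,F,H} → run C
t=25: ready={B,C,D,F,H} → run C
t=26: ready={B,D,F,H} → run H
t=27: ready={B,D,F,H} → run H
t=28: ready={B,D,F,H} → run H
t=29: ready={B,D,F,H} → run H
t=30: ready={B,D,F,H} → run H
t=31: ready={B,D,F} → run D
t=32: ready={B,D,F} → run D
t=33: ready={B,D,F} → run D
t=34: ready={B,D,F} → run D
t=35: ready={B,F} → run F
t=36: ready={B,F} → run F
t=37: ready={B,F} → run F
t=38: ready={B} → run B
t=39: ready={B} → run B
t=40: ready={B} → run B
t=41: (idle)
t=42: (idle)
t=43: (idle)
t=44: (idle)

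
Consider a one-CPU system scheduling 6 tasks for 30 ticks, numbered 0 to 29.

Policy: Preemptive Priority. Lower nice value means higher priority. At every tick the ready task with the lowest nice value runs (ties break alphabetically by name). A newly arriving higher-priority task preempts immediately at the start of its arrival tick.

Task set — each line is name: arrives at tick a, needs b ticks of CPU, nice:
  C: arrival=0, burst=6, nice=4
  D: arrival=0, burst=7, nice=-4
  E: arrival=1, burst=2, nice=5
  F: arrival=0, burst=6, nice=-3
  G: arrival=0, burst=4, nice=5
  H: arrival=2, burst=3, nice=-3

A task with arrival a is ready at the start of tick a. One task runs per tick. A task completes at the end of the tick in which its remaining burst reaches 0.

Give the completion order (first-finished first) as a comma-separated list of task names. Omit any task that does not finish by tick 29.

t=0: ready={C,D,F,G} → run D
t=1: ready={C,D,E,F,G} → run D
t=2: ready={C,D,E,F,G,H} → run D
t=3: ready={C,D,E,F,G,H} → run D
t=4: ready={C,D,E,F,G,H} → run D
t=5: ready={C,D,E,F,G,H} → run D
t=6: ready={C,D,E,F,G,H} → run D
t=7: ready={C,E,F,G,H} → run F
t=8: ready={C,E,F,G,H} → run F
t=9: ready={C,E,F,G,H} → run F
t=10: ready={C,E,F,G,H} → run F
t=11: ready={C,E,F,G,H} → run F
t=12: ready={C,E,F,G,H} → run F
t=13: ready={C,E,G,H} → run H
t=14: ready={C,E,G,H} → run H
t=15: ready={C,E,G,H} → run H
t=16: ready={C,E,G} → run C
t=17: ready={C,E,G} → run C
t=18: ready={C,E,G} → run C
t=19: ready={C,E,G} → run C
t=20: ready={C,E,G} → run C
t=21: ready={C,E,G} → run C
t=22: ready={E,G} → run E
t=23: ready={E,G} → run E
t=24: ready={G} → run G
t=25: ready={G} → run G
t=26: ready={G} → run G
t=27: ready={G} → run G
t=28: (idle)
t=29: (idle)

completion order = D, F, H, C, E, G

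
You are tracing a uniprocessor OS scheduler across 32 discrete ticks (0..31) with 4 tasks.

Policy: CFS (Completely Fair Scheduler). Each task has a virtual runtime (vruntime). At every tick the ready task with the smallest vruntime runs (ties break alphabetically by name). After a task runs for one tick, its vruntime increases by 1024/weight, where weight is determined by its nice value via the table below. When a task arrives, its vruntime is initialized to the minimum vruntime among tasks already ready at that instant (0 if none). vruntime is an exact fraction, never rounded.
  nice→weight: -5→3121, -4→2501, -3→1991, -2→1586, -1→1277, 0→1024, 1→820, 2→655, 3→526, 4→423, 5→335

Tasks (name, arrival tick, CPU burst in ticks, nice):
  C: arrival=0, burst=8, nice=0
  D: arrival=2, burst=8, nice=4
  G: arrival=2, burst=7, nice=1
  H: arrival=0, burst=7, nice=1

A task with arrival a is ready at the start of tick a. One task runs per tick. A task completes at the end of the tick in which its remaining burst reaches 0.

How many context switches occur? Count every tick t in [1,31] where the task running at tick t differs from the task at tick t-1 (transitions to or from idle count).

t=0: vr[C=0 H=0] → run C
t=1: vr[C=1 H=0] → run H
t=2: vr[C=1 D=1 G=1 H=256/205] → run C
t=3: vr[C=2 D=1 G=1 H=256/205] → run D
t=4: vr[C=2 D=1447/423 G=1 H=256/205] → run G
t=5: vr[C=2 D=1447/423 G=461/205 H=256/205] → run H
t=6: vr[C=2 D=1447/423 G=461/205 H=512/205] → run C
t=7: vr[C=3 D=1447/423 G=461/205 H=512/205] → run G
t=8: vr[C=3 D=1447/423 G=717/205 H=512/205] → run H
t=9: vr[C=3 D=1447/423 G=717/205 H=768/205] → run C
t=10: vr[C=4 D=1447/423 G=717/205 H=768/205] → run D
t=11: vr[C=4 D=2471/423 G=717/205 H=768/205] → run G
t=12: vr[C=4 D=2471/423 G=973/205 H=768/205] → run H
t=13: vr[C=4 D=2471/423 G=973/205 H=1024/205] → run C
t=14: vr[C=5 D=2471/423 G=973/205 H=1024/205] → run G
t=15: vr[C=5 D=2471/423 G=1229/205 H=1024/205] → run H
t=16: vr[C=5 D=2471/423 G=1229/205 H=256/41] → run C
t=17: vr[C=6 D=2471/423 G=1229/205 H=256/41] → run D
t=18: vr[C=6 D=1165/141 G=1229/205 H=256/41] → run G
t=19: vr[C=6 D=1165/141 G=297/41 H=256/41] → run C
t=20: vr[C=7 D=1165/141 G=297/41 H=256/41] → run H
t=21: vr[C=7 D=1165/141 G=297/41 H=1536/205] → run C
t=22: vr[D=1165/141 G=297/41 H=1536/205] → run G
t=23: vr[D=1165/141 G=1741/205 H=1536/205] → run H
t=24: vr[D=1165/141 G=1741/205] → run D
t=25: vr[D=4519/423 G=1741/205] → run G
t=26: vr[D=4519/423] → run D
t=27: vr[D=5543/423] → run D
t=28: vr[D=2189/141] → run D
t=29: vr[D=7591/423] → run D
t=30: (idle)
t=31: (idle)

context switches = 27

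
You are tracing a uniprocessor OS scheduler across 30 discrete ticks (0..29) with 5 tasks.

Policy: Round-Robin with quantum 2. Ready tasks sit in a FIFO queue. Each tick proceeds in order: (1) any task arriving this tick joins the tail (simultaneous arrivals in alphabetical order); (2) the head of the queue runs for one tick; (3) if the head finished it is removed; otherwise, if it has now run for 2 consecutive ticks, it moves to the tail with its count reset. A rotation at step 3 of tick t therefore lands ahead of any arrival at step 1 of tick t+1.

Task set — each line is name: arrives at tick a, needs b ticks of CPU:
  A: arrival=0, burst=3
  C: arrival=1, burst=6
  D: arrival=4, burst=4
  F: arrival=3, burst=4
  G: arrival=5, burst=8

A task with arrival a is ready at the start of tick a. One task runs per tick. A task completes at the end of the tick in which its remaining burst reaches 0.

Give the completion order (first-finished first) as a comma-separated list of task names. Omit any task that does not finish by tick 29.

t=0: queue=[A] q_used=0 → run A
t=1: queue=[A,C] q_used=1 → run A
t=2: queue=[C,A] q_used=0 → run C
t=3: queue=[C,A,F] q_used=1 → run C
t=4: queue=[A,F,C,D] q_used=0 → run A
t=5: queue=[F,C,D,G] q_used=0 → run F
t=6: queue=[F,C,D,G] q_used=1 → run F
t=7: queue=[C,D,G,F] q_used=0 → run C
t=8: queue=[C,D,G,F] q_used=1 → run C
t=9: queue=[D,G,F,C] q_used=0 → run D
t=10: queue=[D,G,F,C] q_used=1 → run D
t=11: queue=[G,F,C,D] q_used=0 → run G
t=12: queue=[G,F,C,D] q_used=1 → run G
t=13: queue=[F,C,D,G] q_used=0 → run F
t=14: queue=[F,C,D,G] q_used=1 → run F
t=15: queue=[C,D,G] q_used=0 → run C
t=16: queue=[C,D,G] q_used=1 → run C
t=17: queue=[D,G] q_used=0 → run D
t=18: queue=[D,G] q_used=1 → run D
t=19: queue=[G] q_used=0 → run G
t=20: queue=[G] q_used=1 → run G
t=21: queue=[G] q_used=0 → run G
t=22: queue=[G] q_used=1 → run G
t=23: queue=[G] q_used=0 → run G
t=24: queue=[G] q_used=1 → run G
t=25: (idle)
t=26: (idle)
t=27: (idle)
t=28: (idle)
t=29: (idle)

completion order = A, F, C, D, G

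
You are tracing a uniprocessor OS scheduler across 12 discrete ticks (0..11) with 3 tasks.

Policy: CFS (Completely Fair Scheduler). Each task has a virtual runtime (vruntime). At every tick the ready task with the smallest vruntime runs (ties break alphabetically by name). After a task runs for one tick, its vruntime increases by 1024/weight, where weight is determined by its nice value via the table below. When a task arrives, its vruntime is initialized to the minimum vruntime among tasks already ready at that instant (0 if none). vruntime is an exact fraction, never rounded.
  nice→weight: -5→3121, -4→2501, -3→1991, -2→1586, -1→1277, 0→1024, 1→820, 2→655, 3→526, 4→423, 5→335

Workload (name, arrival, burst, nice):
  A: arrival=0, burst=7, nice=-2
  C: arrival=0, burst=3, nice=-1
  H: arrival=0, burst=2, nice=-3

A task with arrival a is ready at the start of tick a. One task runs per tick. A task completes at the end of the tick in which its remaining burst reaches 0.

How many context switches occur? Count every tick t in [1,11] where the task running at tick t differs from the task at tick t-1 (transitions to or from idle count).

context switches = 7

t=0: vr[A=0 C=0 H=0] → run A
t=1: vr[A=512/793 C=0 H=0] → run C
t=2: vr[A=512/793 C=1024/1277 H=0] → run H
t=3: vr[A=512/793 C=1024/1277 H=1024/1991] → run H
t=4: vr[A=512/793 C=1024/1277] → run A
t=5: vr[A=1024/793 C=1024/1277] → run C
t=6: vr[A=1024/793 C=2048/1277] → run A
t=7: vr[A=1536/793 C=2048/1277] → run C
t=8: vr[A=1536/793] → run A
t=9: vr[A=2048/793] → run A
t=10: vr[A=2560/793] → run A
t=11: vr[A=3072/793] → run A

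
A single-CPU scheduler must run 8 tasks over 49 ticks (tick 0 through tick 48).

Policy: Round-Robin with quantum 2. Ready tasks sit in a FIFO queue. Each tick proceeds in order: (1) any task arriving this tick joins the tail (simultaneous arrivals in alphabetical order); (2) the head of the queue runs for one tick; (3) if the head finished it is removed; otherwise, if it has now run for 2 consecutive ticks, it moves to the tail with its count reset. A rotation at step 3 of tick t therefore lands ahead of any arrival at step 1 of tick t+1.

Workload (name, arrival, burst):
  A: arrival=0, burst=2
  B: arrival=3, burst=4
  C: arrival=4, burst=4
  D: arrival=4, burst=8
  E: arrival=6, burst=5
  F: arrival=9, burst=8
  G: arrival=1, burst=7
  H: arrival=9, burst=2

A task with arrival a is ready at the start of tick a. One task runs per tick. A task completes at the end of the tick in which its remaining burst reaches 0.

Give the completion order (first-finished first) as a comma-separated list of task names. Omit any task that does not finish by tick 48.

t=0: queue=[A] q_used=0 → run A
t=1: queue=[A,G] q_used=1 → run A
t=2: queue=[G] q_used=0 → run G
t=3: queue=[G,B] q_used=1 → run G
t=4: queue=[B,G,C,D] q_used=0 → run B
t=5: queue=[B,G,C,D] q_used=1 → run B
t=6: queue=[G,C,D,B,E] q_used=0 → run G
t=7: queue=[G,C,D,B,E] q_used=1 → run G
t=8: queue=[C,D,B,E,G] q_used=0 → run C
t=9: queue=[C,D,B,E,G,F,H] q_used=1 → run C
t=10: queue=[D,B,E,G,F,H,C] q_used=0 → run D
t=11: queue=[D,B,E,G,F,H,C] q_used=1 → run D
t=12: queue=[B,E,G,F,H,C,D] q_used=0 → run B
t=13: queue=[B,E,G,F,H,C,D] q_used=1 → run B
t=14: queue=[E,G,F,H,C,D] q_used=0 → run E
t=15: queue=[E,G,F,H,C,D] q_used=1 → run E
t=16: queue=[G,F,H,C,D,E] q_used=0 → run G
t=17: queue=[G,F,H,C,D,E] q_used=1 → run G
t=18: queue=[F,H,C,D,E,G] q_used=0 → run F
t=19: queue=[F,H,C,D,E,G] q_used=1 → run F
t=20: queue=[H,C,D,E,G,F] q_used=0 → run H
t=21: queue=[H,C,D,E,G,F] q_used=1 → run H
t=22: queue=[C,D,E,G,F] q_used=0 → run C
t=23: queue=[C,D,E,G,F] q_used=1 → run C
t=24: queue=[D,E,G,F] q_used=0 → run D
t=25: queue=[D,E,G,F] q_used=1 → run D
t=26: queue=[E,G,F,D] q_used=0 → run E
t=27: queue=[E,G,F,D] q_used=1 → run E
t=28: queue=[G,F,D,E] q_used=0 → run G
t=29: queue=[F,D,E] q_used=0 → run F
t=30: queue=[F,D,E] q_used=1 → run F
t=31: queue=[D,E,F] q_used=0 → run D
t=32: queue=[D,E,F] q_used=1 → run D
t=33: queue=[E,F,D] q_used=0 → run E
t=34: queue=[F,D] q_used=0 → run F
t=35: queue=[F,D] q_used=1 → run F
t=36: queue=[D,F] q_used=0 → run D
t=37: queue=[D,F] q_used=1 → run D
t=38: queue=[F] q_used=0 → run F
t=39: queue=[F] q_used=1 → run F
t=40: (idle)
t=41: (idle)
t=42: (idle)
t=43: (idle)
t=44: (idle)
t=45: (idle)
t=46: (idle)
t=47: (idle)
t=48: (idle)

completion order = A, B, H, C, G, E, D, F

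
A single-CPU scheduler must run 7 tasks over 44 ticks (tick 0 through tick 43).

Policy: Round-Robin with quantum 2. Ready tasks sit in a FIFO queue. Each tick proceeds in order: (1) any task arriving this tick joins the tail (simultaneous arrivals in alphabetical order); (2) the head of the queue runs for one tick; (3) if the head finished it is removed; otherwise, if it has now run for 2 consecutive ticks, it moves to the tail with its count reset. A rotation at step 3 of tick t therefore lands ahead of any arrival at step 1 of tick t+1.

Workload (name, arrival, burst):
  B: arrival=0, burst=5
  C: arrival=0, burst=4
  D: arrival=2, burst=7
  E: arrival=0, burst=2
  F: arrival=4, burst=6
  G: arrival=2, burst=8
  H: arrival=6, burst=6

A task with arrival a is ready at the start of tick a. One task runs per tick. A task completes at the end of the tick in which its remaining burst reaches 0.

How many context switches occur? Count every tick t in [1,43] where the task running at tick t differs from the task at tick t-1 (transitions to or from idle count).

t=0: queue=[B,C,E] q_used=0 → run B
t=1: queue=[B,C,E] q_used=1 → run B
t=2: queue=[C,E,B,D,G] q_used=0 → run C
t=3: queue=[C,E,B,D,G] q_used=1 → run C
t=4: queue=[E,B,D,G,C,F] q_used=0 → run E
t=5: queue=[E,B,D,G,C,F] q_used=1 → run E
t=6: queue=[B,D,G,C,F,H] q_used=0 → run B
t=7: queue=[B,D,G,C,F,H] q_used=1 → run B
t=8: queue=[D,G,C,F,H,B] q_used=0 → run D
t=9: queue=[D,G,C,F,H,B] q_used=1 → run D
t=10: queue=[G,C,F,H,B,D] q_used=0 → run G
t=11: queue=[G,C,F,H,B,D] q_used=1 → run G
t=12: queue=[C,F,H,B,D,G] q_used=0 → run C
t=13: queue=[C,F,H,B,D,G] q_used=1 → run C
t=14: queue=[F,H,B,D,G] q_used=0 → run F
t=15: queue=[F,H,B,D,G] q_used=1 → run F
t=16: queue=[H,B,D,G,F] q_used=0 → run H
t=17: queue=[H,B,D,G,F] q_used=1 → run H
t=18: queue=[B,D,G,F,H] q_used=0 → run B
t=19: queue=[D,G,F,H] q_used=0 → run D
t=20: queue=[D,G,F,H] q_used=1 → run D
t=21: queue=[G,F,H,D] q_used=0 → run G
t=22: queue=[G,F,H,D] q_used=1 → run G
t=23: queue=[F,H,D,G] q_used=0 → run F
t=24: queue=[F,H,D,G] q_used=1 → run F
t=25: queue=[H,D,G,F] q_used=0 → run H
t=26: queue=[H,D,G,F] q_used=1 → run H
t=27: queue=[D,G,F,H] q_used=0 → run D
t=28: queue=[D,G,F,H] q_used=1 → run D
t=29: queue=[G,F,H,D] q_used=0 → run G
t=30: queue=[G,F,H,D] q_used=1 → run G
t=31: queue=[F,H,D,G] q_used=0 → run F
t=32: queue=[F,H,D,G] q_used=1 → run F
t=33: queue=[H,D,G] q_used=0 → run H
t=34: queue=[H,D,G] q_used=1 → run H
t=35: queue=[D,G] q_used=0 → run D
t=36: queue=[G] q_used=0 → run G
t=37: queue=[G] q_used=1 → run G
t=38: (idle)
t=39: (idle)
t=40: (idle)
t=41: (idle)
t=42: (idle)
t=43: (idle)

context switches = 20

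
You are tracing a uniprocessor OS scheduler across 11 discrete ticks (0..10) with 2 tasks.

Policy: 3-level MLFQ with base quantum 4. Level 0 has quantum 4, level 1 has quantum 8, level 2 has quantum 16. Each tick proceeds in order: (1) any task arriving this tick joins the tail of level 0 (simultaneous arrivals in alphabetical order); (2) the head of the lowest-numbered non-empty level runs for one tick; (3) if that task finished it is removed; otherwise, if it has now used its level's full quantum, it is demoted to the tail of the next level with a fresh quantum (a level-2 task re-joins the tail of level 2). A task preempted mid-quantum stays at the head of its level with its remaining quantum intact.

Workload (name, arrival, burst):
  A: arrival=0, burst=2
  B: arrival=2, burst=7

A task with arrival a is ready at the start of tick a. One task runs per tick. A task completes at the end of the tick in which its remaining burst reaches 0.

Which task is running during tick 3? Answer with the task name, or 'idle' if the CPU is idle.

t=0: L0/L1/L2 = A/-/- → run A
t=1: L0/L1/L2 = A/-/- → run A
t=2: L0/L1/L2 = B/-/- → run B
t=3: L0/L1/L2 = B/-/- → run B
t=4: L0/L1/L2 = B/-/- → run B
t=5: L0/L1/L2 = B/-/- → run B
t=6: L0/L1/L2 = -/B/- → run B
t=7: L0/L1/L2 = -/B/- → run B
t=8: L0/L1/L2 = -/B/- → run B
t=9: (idle)
t=10: (idle)

running at tick 3 = B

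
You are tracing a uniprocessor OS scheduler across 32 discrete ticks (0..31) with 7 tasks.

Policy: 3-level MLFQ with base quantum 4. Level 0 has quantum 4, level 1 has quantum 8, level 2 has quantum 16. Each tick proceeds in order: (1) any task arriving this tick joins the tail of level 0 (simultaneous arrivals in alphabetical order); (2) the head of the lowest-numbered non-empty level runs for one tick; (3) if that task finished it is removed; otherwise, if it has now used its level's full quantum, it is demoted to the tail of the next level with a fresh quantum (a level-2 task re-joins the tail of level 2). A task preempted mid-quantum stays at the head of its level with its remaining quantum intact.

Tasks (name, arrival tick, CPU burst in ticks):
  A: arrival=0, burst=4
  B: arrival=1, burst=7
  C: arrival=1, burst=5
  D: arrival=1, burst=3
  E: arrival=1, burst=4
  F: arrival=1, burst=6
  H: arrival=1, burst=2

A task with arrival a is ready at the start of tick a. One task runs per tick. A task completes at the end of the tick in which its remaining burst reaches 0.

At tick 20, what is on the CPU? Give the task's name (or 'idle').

t=0: L0/L1/L2 = A/-/- → run A
t=1: L0/L1/L2 = ABCDEFH/-/- → run A
t=2: L0/L1/L2 = ABCDEFH/-/- → run A
t=3: L0/L1/L2 = ABCDEFH/-/- → run A
t=4: L0/L1/L2 = BCDEFH/-/- → run B
t=5: L0/L1/L2 = BCDEFH/-/- → run B
t=6: L0/L1/L2 = BCDEFH/-/- → run B
t=7: L0/L1/L2 = BCDEFH/-/- → run B
t=8: L0/L1/L2 = CDEFH/B/- → run C
t=9: L0/L1/L2 = CDEFH/B/- → run C
t=10: L0/L1/L2 = CDEFH/B/- → run C
t=11: L0/L1/L2 = CDEFH/B/- → run C
t=12: L0/L1/L2 = DEFH/BC/- → run D
t=13: L0/L1/L2 = DEFH/BC/- → run D
t=14: L0/L1/L2 = DEFH/BC/- → run D
t=15: L0/L1/L2 = EFH/BC/- → run E
t=16: L0/L1/L2 = EFH/BC/- → run E
t=17: L0/L1/L2 = EFH/BC/- → run E
t=18: L0/L1/L2 = EFH/BC/- → run E
t=19: L0/L1/L2 = FH/BC/- → run F
t=20: L0/L1/L2 = FH/BC/- → run F
t=21: L0/L1/L2 = FH/BC/- → run F
t=22: L0/L1/L2 = FH/BC/- → run F
t=23: L0/L1/L2 = H/BCF/- → run H
t=24: L0/L1/L2 = H/BCF/- → run H
t=25: L0/L1/L2 = -/BCF/- → run B
t=26: L0/L1/L2 = -/BCF/- → run B
t=27: L0/L1/L2 = -/BCF/- → run B
t=28: L0/L1/L2 = -/CF/- → run C
t=29: L0/L1/L2 = -/F/- → run F
t=30: L0/L1/L2 = -/F/- → run F
t=31: (idle)

running at tick 20 = F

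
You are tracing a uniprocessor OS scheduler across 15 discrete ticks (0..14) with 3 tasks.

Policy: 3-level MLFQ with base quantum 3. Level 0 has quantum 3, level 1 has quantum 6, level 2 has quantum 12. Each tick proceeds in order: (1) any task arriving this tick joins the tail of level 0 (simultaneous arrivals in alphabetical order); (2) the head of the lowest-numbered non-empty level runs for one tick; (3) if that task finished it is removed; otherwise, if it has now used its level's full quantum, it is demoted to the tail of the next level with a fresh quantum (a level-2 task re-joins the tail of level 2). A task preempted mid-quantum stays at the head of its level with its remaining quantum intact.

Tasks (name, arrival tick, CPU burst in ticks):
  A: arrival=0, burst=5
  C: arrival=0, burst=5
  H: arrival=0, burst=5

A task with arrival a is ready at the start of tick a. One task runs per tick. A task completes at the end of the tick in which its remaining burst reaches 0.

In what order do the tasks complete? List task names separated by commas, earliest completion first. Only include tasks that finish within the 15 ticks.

completion order = A, C, H

t=0: L0/L1/L2 = ACH/-/- → run A
t=1: L0/L1/L2 = ACH/-/- → run A
t=2: L0/L1/L2 = ACH/-/- → run A
t=3: L0/L1/L2 = CH/A/- → run C
t=4: L0/L1/L2 = CH/A/- → run C
t=5: L0/L1/L2 = CH/A/- → run C
t=6: L0/L1/L2 = H/AC/- → run H
t=7: L0/L1/L2 = H/AC/- → run H
t=8: L0/L1/L2 = H/AC/- → run H
t=9: L0/L1/L2 = -/ACH/- → run A
t=10: L0/L1/L2 = -/ACH/- → run A
t=11: L0/L1/L2 = -/CH/- → run C
t=12: L0/L1/L2 = -/CH/- → run C
t=13: L0/L1/L2 = -/H/- → run H
t=14: L0/L1/L2 = -/H/- → run H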